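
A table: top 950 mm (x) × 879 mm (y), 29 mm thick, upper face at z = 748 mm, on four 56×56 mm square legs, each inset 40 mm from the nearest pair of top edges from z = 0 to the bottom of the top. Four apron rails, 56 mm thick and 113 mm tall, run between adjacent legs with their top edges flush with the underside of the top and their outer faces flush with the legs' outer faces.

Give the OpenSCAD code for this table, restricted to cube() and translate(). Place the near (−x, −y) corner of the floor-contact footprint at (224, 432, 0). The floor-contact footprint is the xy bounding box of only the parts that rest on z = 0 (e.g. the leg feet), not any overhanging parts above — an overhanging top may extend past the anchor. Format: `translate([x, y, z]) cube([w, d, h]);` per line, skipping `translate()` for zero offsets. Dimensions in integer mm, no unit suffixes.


translate([184, 392, 719]) cube([950, 879, 29]);
translate([224, 432, 0]) cube([56, 56, 719]);
translate([1038, 432, 0]) cube([56, 56, 719]);
translate([224, 1175, 0]) cube([56, 56, 719]);
translate([1038, 1175, 0]) cube([56, 56, 719]);
translate([280, 432, 606]) cube([758, 56, 113]);
translate([280, 1175, 606]) cube([758, 56, 113]);
translate([224, 488, 606]) cube([56, 687, 113]);
translate([1038, 488, 606]) cube([56, 687, 113]);


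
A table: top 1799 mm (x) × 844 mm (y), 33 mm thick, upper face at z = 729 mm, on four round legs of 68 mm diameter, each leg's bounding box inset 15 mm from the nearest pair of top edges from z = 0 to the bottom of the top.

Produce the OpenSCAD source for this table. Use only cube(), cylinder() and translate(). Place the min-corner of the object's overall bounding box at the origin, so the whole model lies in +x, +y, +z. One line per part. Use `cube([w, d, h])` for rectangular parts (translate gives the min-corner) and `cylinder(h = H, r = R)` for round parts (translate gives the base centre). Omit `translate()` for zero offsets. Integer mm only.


translate([0, 0, 696]) cube([1799, 844, 33]);
translate([49, 49, 0]) cylinder(h = 696, r = 34);
translate([1750, 49, 0]) cylinder(h = 696, r = 34);
translate([49, 795, 0]) cylinder(h = 696, r = 34);
translate([1750, 795, 0]) cylinder(h = 696, r = 34);


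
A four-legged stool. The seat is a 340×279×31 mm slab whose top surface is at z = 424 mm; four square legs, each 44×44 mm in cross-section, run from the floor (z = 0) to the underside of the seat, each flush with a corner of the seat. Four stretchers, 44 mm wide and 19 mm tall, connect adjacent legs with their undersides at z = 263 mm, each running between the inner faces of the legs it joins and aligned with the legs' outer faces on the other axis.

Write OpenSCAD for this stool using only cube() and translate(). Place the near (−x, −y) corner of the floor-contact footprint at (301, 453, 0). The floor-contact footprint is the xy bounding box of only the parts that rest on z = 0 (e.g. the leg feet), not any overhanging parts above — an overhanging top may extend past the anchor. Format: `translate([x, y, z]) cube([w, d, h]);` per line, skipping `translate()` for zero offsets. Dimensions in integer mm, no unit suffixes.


// leg_h = 424 - 31 = 393
// stretcher span = 340 - 2*44 = 252
translate([301, 453, 393]) cube([340, 279, 31]);
translate([301, 453, 0]) cube([44, 44, 393]);
translate([597, 453, 0]) cube([44, 44, 393]);
translate([301, 688, 0]) cube([44, 44, 393]);
translate([597, 688, 0]) cube([44, 44, 393]);
translate([345, 453, 263]) cube([252, 44, 19]);
translate([345, 688, 263]) cube([252, 44, 19]);
translate([301, 497, 263]) cube([44, 191, 19]);
translate([597, 497, 263]) cube([44, 191, 19]);


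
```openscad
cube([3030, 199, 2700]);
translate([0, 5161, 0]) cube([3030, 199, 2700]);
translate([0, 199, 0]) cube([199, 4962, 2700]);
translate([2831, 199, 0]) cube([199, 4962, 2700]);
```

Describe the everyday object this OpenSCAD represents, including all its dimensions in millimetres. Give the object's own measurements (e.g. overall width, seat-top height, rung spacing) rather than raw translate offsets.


The wall frame of a small rectangular building: four walls, each 2700 mm tall and 199 mm thick, enclosing a footprint 3030 mm (x) by 5360 mm (y) outside-to-outside, with no floor or roof. The front and back walls (the −y and +y sides) span the full width; the two side walls fit between them.


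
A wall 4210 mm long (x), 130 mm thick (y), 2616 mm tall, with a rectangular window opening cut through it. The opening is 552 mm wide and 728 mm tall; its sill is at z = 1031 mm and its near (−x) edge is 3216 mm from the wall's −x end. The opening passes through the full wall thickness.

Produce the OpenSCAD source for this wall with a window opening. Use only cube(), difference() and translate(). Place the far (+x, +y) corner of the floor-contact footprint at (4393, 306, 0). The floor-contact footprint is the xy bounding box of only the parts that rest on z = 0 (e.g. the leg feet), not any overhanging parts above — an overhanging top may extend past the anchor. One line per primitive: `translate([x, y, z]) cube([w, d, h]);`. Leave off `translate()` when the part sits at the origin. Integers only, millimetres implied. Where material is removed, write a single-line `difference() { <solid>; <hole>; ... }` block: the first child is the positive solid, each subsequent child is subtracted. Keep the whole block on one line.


difference() { translate([183, 176, 0]) cube([4210, 130, 2616]); translate([3399, 176, 1031]) cube([552, 130, 728]); }


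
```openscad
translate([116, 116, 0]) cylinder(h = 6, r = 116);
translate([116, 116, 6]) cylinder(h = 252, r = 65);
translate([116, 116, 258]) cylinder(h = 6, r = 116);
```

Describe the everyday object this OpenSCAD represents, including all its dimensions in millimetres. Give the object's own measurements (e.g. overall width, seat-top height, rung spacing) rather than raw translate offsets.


A spool: two coaxial disc flanges of radius 116 mm and thickness 6 mm, joined by a core cylinder of radius 65 mm and height 252 mm. The lower flange rests on z = 0 and the three cylinders share a vertical axis.


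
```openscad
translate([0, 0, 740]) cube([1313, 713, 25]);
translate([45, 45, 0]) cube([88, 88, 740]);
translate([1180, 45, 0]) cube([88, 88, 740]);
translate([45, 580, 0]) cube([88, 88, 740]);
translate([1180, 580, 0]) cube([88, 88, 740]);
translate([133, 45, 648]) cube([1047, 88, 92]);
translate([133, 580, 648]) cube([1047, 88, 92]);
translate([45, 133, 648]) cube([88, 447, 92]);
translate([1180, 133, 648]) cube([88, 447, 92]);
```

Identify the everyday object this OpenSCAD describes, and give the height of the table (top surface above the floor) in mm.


A table. The table height is 765 mm.

A 1313×713×25 slab sits at z = 740 on four 88 mm square posts — a table. The top surface is at 740 + 25 = 765 mm.


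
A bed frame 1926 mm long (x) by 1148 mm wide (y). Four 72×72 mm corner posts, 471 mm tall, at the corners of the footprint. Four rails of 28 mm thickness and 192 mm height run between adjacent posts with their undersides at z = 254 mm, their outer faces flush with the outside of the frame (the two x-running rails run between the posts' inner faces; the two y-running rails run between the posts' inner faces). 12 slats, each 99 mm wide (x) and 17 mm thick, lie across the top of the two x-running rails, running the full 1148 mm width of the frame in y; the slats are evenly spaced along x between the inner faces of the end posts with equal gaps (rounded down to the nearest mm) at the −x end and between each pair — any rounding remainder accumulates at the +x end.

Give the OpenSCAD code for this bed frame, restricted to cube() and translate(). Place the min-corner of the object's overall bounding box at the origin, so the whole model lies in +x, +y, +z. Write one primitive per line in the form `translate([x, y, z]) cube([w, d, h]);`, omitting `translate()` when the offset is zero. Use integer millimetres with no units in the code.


// slat z = rail_z + rail_h = 254 + 192 = 446
// slat gap = ⌊(1782 − 12·99) / 13⌋ = 45
cube([72, 72, 471]);
translate([0, 1076, 0]) cube([72, 72, 471]);
translate([1854, 0, 0]) cube([72, 72, 471]);
translate([1854, 1076, 0]) cube([72, 72, 471]);
translate([72, 0, 254]) cube([1782, 28, 192]);
translate([72, 1120, 254]) cube([1782, 28, 192]);
translate([0, 72, 254]) cube([28, 1004, 192]);
translate([1898, 72, 254]) cube([28, 1004, 192]);
translate([117, 0, 446]) cube([99, 1148, 17]);
translate([261, 0, 446]) cube([99, 1148, 17]);
translate([405, 0, 446]) cube([99, 1148, 17]);
translate([549, 0, 446]) cube([99, 1148, 17]);
translate([693, 0, 446]) cube([99, 1148, 17]);
translate([837, 0, 446]) cube([99, 1148, 17]);
translate([981, 0, 446]) cube([99, 1148, 17]);
translate([1125, 0, 446]) cube([99, 1148, 17]);
translate([1269, 0, 446]) cube([99, 1148, 17]);
translate([1413, 0, 446]) cube([99, 1148, 17]);
translate([1557, 0, 446]) cube([99, 1148, 17]);
translate([1701, 0, 446]) cube([99, 1148, 17]);


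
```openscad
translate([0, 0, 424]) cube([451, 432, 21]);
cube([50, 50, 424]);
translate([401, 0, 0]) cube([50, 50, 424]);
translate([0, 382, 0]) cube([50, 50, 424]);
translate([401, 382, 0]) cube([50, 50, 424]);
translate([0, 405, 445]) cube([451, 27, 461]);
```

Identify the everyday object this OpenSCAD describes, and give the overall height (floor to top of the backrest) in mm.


A chair. The overall height is 906 mm.

A slab on four corner posts with a tall panel at the back — a chair. The seat slab sits at z = 424 with thickness 21, and the 461 mm backrest starts at the seat top, so the overall height is 424 + 21 + 461 = 906 mm.


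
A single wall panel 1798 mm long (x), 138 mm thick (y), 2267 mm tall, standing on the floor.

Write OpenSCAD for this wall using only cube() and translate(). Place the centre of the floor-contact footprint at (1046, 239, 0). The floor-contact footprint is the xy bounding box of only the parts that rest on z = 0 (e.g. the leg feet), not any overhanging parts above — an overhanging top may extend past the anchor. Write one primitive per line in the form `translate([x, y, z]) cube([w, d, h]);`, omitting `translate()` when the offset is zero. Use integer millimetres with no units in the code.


translate([147, 170, 0]) cube([1798, 138, 2267]);


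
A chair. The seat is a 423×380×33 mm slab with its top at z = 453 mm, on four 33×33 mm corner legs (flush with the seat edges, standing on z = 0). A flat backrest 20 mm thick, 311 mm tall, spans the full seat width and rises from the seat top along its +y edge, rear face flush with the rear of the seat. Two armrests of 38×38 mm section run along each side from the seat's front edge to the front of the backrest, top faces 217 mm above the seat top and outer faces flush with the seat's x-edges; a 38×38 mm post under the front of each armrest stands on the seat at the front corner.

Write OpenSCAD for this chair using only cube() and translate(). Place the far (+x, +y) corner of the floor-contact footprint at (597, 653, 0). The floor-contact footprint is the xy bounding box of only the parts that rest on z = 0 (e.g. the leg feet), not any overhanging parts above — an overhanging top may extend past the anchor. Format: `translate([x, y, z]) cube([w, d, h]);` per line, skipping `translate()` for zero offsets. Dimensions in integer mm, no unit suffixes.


translate([174, 273, 420]) cube([423, 380, 33]);
translate([174, 273, 0]) cube([33, 33, 420]);
translate([564, 273, 0]) cube([33, 33, 420]);
translate([174, 620, 0]) cube([33, 33, 420]);
translate([564, 620, 0]) cube([33, 33, 420]);
translate([174, 633, 453]) cube([423, 20, 311]);
translate([174, 273, 632]) cube([38, 360, 38]);
translate([559, 273, 632]) cube([38, 360, 38]);
translate([174, 273, 453]) cube([38, 38, 179]);
translate([559, 273, 453]) cube([38, 38, 179]);


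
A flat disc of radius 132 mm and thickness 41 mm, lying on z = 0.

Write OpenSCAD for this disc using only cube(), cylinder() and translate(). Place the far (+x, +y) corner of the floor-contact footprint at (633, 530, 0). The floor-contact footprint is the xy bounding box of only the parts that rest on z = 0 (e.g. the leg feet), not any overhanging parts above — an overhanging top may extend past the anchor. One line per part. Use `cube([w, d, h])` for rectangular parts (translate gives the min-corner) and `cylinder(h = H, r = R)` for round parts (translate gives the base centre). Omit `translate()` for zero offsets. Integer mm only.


translate([501, 398, 0]) cylinder(h = 41, r = 132);


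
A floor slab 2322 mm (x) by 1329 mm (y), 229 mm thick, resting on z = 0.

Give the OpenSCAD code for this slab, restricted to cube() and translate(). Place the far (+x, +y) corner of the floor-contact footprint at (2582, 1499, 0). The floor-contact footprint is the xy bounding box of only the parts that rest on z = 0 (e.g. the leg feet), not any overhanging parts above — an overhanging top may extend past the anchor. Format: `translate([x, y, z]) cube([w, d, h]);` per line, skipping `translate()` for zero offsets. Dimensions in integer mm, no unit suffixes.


translate([260, 170, 0]) cube([2322, 1329, 229]);


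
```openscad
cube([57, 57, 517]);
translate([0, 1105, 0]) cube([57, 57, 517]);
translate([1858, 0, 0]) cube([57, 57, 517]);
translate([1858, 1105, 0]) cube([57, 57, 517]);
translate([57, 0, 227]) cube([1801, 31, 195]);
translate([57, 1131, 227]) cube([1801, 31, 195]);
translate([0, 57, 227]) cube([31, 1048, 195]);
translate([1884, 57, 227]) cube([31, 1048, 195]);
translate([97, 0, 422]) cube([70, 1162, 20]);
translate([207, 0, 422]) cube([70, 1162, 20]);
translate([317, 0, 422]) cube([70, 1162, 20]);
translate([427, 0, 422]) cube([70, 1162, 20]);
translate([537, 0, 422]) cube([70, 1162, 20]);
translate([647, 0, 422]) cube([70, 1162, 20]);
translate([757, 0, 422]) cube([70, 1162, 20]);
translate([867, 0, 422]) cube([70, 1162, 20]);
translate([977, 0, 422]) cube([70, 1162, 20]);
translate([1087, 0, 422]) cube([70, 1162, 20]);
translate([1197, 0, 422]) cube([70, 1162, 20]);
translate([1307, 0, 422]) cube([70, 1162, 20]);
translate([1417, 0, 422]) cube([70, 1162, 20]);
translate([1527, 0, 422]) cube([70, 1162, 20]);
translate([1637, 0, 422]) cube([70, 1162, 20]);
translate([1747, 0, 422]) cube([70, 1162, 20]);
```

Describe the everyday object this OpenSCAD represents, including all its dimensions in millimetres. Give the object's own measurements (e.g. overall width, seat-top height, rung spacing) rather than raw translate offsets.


A bed frame 1915 mm long (x) by 1162 mm wide (y). Four 57×57 mm corner posts, 517 mm tall, at the corners of the footprint. Four rails of 31 mm thickness and 195 mm height run between adjacent posts with their undersides at z = 227 mm, their outer faces flush with the outside of the frame (the two x-running rails run between the posts' inner faces; the two y-running rails run between the posts' inner faces). 16 slats, each 70 mm wide (x) and 20 mm thick, lie across the top of the two x-running rails, running the full 1162 mm width of the frame in y; along x they sit between the end posts with a 40 mm gap after the −x posts and between neighbouring slats, leaving 41 mm before the +x posts.


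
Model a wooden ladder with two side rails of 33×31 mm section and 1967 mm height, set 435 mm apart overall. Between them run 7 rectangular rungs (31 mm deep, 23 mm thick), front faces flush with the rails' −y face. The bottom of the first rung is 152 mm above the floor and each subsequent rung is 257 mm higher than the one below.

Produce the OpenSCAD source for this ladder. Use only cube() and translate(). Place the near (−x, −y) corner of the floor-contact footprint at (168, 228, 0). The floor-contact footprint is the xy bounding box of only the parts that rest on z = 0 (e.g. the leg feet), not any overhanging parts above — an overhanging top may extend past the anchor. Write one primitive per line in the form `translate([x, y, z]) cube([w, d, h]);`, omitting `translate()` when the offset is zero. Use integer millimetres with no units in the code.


translate([168, 228, 0]) cube([33, 31, 1967]);
translate([570, 228, 0]) cube([33, 31, 1967]);
translate([201, 228, 152]) cube([369, 31, 23]);
translate([201, 228, 409]) cube([369, 31, 23]);
translate([201, 228, 666]) cube([369, 31, 23]);
translate([201, 228, 923]) cube([369, 31, 23]);
translate([201, 228, 1180]) cube([369, 31, 23]);
translate([201, 228, 1437]) cube([369, 31, 23]);
translate([201, 228, 1694]) cube([369, 31, 23]);


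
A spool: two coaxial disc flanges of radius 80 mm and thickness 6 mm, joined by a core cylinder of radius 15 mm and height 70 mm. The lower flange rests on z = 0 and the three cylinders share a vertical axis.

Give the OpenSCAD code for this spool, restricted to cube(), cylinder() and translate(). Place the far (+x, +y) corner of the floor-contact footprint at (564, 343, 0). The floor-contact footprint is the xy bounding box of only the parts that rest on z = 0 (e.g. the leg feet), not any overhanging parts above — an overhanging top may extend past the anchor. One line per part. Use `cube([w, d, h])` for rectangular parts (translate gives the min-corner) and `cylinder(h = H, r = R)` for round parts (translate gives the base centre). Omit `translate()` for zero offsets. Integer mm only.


translate([484, 263, 0]) cylinder(h = 6, r = 80);
translate([484, 263, 6]) cylinder(h = 70, r = 15);
translate([484, 263, 76]) cylinder(h = 6, r = 80);


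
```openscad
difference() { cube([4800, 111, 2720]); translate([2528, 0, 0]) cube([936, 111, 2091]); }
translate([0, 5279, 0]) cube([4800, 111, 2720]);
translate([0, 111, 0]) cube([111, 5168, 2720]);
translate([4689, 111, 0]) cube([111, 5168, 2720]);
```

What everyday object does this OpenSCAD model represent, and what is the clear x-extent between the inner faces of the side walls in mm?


A single room. The interior width is 4578 mm.

Four walls enclosing a rectangle with a door in the front wall — a room. Outside width 4800 minus two 111 mm walls gives 4578 mm.


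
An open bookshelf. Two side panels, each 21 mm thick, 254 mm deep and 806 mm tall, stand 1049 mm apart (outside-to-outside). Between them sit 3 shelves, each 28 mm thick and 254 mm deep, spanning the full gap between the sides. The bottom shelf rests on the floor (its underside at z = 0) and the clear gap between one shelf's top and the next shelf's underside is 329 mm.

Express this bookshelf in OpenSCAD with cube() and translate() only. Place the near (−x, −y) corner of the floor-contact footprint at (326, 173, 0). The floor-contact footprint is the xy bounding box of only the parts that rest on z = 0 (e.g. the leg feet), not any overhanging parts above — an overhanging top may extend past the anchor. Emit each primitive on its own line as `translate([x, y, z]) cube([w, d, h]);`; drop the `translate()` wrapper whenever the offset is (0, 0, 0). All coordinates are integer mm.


translate([326, 173, 0]) cube([21, 254, 806]);
translate([1354, 173, 0]) cube([21, 254, 806]);
translate([347, 173, 0]) cube([1007, 254, 28]);
translate([347, 173, 357]) cube([1007, 254, 28]);
translate([347, 173, 714]) cube([1007, 254, 28]);


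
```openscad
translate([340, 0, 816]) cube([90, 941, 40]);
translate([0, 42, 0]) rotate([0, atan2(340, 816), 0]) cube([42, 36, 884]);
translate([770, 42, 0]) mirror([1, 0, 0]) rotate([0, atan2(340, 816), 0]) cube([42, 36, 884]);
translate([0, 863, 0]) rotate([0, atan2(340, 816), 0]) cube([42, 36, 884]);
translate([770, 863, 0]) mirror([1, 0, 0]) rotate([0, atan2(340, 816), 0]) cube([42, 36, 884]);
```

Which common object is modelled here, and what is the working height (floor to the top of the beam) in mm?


A sawhorse. The overall height is 856 mm.

A beam across two mirrored pairs of raked legs — a sawhorse. The beam's underside is at z = 816 (matching the legs' vertical rise in atan2(340, 816)) and the beam is 40 mm tall, so its top is at 816 + 40 = 856 mm. The raked legs top out at the beam's underside, so that is the highest point.


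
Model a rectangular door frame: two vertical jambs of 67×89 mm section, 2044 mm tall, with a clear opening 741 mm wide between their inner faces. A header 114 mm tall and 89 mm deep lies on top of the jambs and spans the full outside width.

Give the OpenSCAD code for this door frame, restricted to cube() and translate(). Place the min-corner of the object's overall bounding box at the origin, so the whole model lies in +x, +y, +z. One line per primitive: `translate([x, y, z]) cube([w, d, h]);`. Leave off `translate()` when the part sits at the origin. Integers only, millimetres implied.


cube([67, 89, 2044]);
translate([808, 0, 0]) cube([67, 89, 2044]);
translate([0, 0, 2044]) cube([875, 89, 114]);


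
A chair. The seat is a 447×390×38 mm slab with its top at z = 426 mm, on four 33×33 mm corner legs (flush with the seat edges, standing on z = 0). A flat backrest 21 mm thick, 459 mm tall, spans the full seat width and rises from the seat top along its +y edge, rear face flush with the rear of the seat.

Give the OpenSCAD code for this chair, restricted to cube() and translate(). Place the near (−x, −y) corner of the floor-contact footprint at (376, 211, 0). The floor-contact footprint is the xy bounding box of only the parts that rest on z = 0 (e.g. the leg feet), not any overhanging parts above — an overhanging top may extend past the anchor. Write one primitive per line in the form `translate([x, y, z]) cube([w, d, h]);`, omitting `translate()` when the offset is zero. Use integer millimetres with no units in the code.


// leg_h = 426 - 38 = 388
translate([376, 211, 388]) cube([447, 390, 38]);
translate([376, 211, 0]) cube([33, 33, 388]);
translate([790, 211, 0]) cube([33, 33, 388]);
translate([376, 568, 0]) cube([33, 33, 388]);
translate([790, 568, 0]) cube([33, 33, 388]);
translate([376, 580, 426]) cube([447, 21, 459]);


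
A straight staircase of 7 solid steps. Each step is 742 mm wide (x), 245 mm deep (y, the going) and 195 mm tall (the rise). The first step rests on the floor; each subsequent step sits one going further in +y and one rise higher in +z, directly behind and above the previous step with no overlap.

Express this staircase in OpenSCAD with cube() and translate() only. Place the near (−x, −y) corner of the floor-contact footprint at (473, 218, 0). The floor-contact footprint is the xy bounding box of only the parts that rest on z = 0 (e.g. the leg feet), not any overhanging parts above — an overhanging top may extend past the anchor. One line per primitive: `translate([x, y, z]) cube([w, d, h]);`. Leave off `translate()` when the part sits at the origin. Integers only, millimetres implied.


translate([473, 218, 0]) cube([742, 245, 195]);
translate([473, 463, 195]) cube([742, 245, 195]);
translate([473, 708, 390]) cube([742, 245, 195]);
translate([473, 953, 585]) cube([742, 245, 195]);
translate([473, 1198, 780]) cube([742, 245, 195]);
translate([473, 1443, 975]) cube([742, 245, 195]);
translate([473, 1688, 1170]) cube([742, 245, 195]);


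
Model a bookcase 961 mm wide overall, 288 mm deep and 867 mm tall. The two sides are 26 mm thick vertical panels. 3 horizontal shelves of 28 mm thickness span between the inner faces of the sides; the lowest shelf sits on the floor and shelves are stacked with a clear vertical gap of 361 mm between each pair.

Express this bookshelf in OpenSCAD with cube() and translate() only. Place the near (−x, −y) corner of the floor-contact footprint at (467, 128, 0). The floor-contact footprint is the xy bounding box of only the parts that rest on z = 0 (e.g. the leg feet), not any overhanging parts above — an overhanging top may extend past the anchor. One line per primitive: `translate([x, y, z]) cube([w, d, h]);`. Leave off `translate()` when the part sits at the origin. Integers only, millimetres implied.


translate([467, 128, 0]) cube([26, 288, 867]);
translate([1402, 128, 0]) cube([26, 288, 867]);
translate([493, 128, 0]) cube([909, 288, 28]);
translate([493, 128, 389]) cube([909, 288, 28]);
translate([493, 128, 778]) cube([909, 288, 28]);


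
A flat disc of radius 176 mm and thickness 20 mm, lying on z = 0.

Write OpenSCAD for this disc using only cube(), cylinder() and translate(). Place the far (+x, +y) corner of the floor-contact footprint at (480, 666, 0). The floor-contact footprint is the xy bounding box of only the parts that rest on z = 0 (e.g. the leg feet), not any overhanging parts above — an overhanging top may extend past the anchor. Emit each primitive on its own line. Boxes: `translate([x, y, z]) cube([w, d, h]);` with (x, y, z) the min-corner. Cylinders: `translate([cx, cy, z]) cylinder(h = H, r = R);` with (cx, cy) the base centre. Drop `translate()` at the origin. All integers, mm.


translate([304, 490, 0]) cylinder(h = 20, r = 176);


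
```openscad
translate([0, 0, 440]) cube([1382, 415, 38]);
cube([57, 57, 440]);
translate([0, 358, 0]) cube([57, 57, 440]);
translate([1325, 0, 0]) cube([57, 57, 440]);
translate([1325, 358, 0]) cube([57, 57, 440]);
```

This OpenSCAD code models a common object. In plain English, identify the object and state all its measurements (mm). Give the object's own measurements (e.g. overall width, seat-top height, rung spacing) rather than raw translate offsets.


A long wooden bench with a 1382 mm (x) × 415 mm (y) seat, 38 mm thick, its top surface 478 mm above the floor. Four 57 mm square legs at the seat corners, flush with the edges, run from z = 0 to the seat underside.


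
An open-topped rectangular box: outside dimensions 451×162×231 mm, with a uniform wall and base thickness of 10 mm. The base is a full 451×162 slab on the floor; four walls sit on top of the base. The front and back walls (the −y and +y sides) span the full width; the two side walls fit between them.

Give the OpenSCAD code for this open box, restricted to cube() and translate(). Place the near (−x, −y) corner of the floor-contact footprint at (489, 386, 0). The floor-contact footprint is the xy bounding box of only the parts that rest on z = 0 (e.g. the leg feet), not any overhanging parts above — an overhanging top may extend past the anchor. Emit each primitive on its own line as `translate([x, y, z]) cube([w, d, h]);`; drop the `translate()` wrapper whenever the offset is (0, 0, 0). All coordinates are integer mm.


translate([489, 386, 0]) cube([451, 162, 10]);
translate([489, 386, 10]) cube([451, 10, 221]);
translate([489, 538, 10]) cube([451, 10, 221]);
translate([489, 396, 10]) cube([10, 142, 221]);
translate([930, 396, 10]) cube([10, 142, 221]);


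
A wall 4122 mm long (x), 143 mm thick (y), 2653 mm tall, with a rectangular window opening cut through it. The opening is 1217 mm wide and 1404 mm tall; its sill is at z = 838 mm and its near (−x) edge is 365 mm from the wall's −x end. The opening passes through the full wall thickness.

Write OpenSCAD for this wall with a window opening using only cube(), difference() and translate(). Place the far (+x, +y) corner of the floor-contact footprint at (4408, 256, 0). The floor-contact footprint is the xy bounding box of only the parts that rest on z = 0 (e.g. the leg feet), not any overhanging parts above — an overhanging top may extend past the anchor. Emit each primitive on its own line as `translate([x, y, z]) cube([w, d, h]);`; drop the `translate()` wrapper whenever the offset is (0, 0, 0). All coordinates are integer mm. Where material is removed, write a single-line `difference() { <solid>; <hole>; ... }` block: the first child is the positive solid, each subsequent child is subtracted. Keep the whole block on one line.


difference() { translate([286, 113, 0]) cube([4122, 143, 2653]); translate([651, 113, 838]) cube([1217, 143, 1404]); }


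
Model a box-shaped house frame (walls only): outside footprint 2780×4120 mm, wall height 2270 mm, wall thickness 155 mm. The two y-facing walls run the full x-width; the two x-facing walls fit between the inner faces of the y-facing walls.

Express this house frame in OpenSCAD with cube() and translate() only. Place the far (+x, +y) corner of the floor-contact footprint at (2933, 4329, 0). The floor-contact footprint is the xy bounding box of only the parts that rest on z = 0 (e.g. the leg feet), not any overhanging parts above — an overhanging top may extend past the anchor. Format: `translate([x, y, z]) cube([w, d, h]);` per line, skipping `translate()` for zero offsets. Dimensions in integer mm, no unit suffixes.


translate([153, 209, 0]) cube([2780, 155, 2270]);
translate([153, 4174, 0]) cube([2780, 155, 2270]);
translate([153, 364, 0]) cube([155, 3810, 2270]);
translate([2778, 364, 0]) cube([155, 3810, 2270]);


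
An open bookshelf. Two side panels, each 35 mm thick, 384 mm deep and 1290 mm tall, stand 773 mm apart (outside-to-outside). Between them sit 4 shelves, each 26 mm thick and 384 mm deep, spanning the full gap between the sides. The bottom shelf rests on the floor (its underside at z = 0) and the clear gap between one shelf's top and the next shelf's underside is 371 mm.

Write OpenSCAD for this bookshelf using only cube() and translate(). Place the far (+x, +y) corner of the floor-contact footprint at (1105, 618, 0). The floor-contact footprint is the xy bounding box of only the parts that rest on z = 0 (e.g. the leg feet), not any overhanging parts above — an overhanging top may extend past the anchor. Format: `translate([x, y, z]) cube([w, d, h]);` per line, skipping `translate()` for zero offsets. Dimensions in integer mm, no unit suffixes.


translate([332, 234, 0]) cube([35, 384, 1290]);
translate([1070, 234, 0]) cube([35, 384, 1290]);
translate([367, 234, 0]) cube([703, 384, 26]);
translate([367, 234, 397]) cube([703, 384, 26]);
translate([367, 234, 794]) cube([703, 384, 26]);
translate([367, 234, 1191]) cube([703, 384, 26]);


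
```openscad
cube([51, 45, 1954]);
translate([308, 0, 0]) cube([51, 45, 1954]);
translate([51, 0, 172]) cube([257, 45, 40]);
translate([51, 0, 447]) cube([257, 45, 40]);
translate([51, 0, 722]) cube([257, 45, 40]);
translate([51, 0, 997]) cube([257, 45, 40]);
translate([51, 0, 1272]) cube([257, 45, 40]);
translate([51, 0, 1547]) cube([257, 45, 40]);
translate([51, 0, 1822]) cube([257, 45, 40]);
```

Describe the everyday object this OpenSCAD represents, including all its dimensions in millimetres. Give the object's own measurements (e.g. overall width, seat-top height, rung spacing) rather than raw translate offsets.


A straight ladder. Two 51×45 mm vertical rails, 1954 mm tall, stand 359 mm apart (outside-to-outside) with their front faces coplanar on the −y side. 7 rungs, each 45 mm deep and 40 mm tall, span between the inner faces of the rails, front faces flush with the rails. The lowest rung's underside is at z = 172 mm and rungs are spaced 275 mm apart (underside to underside).


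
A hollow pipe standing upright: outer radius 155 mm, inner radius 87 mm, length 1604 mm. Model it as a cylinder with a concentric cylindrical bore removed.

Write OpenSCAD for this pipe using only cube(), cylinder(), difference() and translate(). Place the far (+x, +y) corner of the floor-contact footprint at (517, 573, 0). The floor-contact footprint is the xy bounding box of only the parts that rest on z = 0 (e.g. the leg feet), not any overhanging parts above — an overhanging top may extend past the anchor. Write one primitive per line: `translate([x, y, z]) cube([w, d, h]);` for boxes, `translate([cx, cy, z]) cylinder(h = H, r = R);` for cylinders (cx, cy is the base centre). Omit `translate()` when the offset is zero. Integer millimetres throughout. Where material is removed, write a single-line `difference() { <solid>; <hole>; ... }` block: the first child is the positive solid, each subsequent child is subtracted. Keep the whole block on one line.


difference() { translate([362, 418, 0]) cylinder(h = 1604, r = 155); translate([362, 418, 0]) cylinder(h = 1604, r = 87); }


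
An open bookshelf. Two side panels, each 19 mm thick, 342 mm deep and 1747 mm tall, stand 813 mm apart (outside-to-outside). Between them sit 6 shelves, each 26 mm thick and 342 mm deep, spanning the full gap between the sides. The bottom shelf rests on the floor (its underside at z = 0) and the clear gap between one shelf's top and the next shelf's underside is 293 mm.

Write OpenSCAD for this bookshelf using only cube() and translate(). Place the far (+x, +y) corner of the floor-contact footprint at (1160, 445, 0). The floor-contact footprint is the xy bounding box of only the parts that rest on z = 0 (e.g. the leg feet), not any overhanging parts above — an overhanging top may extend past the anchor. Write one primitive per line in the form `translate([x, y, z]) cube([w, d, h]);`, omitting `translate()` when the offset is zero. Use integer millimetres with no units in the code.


translate([347, 103, 0]) cube([19, 342, 1747]);
translate([1141, 103, 0]) cube([19, 342, 1747]);
translate([366, 103, 0]) cube([775, 342, 26]);
translate([366, 103, 319]) cube([775, 342, 26]);
translate([366, 103, 638]) cube([775, 342, 26]);
translate([366, 103, 957]) cube([775, 342, 26]);
translate([366, 103, 1276]) cube([775, 342, 26]);
translate([366, 103, 1595]) cube([775, 342, 26]);


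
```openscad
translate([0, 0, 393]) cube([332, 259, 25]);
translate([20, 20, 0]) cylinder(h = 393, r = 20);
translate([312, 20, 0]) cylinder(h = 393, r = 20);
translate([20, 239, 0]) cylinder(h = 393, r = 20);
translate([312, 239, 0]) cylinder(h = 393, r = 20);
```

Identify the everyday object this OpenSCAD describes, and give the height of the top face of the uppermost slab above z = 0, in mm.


A stool. The seat height is 418 mm.

A 332×259×25 slab at z = 393 on four corner cylinders — a stool. The seat top is 393 + 25 = 418 mm.


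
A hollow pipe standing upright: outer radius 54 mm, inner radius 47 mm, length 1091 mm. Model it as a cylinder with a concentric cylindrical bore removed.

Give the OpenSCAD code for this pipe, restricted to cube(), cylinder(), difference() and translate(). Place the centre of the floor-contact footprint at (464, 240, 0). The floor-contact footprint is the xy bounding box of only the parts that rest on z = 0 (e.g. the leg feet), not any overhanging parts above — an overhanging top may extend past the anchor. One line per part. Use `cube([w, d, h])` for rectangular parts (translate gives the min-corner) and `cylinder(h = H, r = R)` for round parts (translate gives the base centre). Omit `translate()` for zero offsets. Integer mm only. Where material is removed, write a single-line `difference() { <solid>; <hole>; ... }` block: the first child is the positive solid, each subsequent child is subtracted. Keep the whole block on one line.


difference() { translate([464, 240, 0]) cylinder(h = 1091, r = 54); translate([464, 240, 0]) cylinder(h = 1091, r = 47); }


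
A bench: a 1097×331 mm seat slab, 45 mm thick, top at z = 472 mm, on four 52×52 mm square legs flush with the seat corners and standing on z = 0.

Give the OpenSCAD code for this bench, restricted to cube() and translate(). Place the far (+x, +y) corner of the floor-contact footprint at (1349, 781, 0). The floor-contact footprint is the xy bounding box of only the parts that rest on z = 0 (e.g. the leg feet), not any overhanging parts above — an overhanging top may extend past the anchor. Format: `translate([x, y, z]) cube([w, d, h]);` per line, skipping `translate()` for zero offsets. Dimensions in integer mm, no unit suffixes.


translate([252, 450, 427]) cube([1097, 331, 45]);
translate([252, 450, 0]) cube([52, 52, 427]);
translate([252, 729, 0]) cube([52, 52, 427]);
translate([1297, 450, 0]) cube([52, 52, 427]);
translate([1297, 729, 0]) cube([52, 52, 427]);


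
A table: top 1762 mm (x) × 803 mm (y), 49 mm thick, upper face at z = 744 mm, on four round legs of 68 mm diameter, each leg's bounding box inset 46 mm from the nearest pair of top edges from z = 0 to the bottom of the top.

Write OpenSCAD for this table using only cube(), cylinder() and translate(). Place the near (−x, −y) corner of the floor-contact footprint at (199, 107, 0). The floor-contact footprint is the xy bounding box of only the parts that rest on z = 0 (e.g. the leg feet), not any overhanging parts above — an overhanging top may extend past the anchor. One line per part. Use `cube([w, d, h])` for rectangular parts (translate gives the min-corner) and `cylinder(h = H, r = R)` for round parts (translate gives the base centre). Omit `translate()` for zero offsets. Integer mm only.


translate([153, 61, 695]) cube([1762, 803, 49]);
translate([233, 141, 0]) cylinder(h = 695, r = 34);
translate([1835, 141, 0]) cylinder(h = 695, r = 34);
translate([233, 784, 0]) cylinder(h = 695, r = 34);
translate([1835, 784, 0]) cylinder(h = 695, r = 34);


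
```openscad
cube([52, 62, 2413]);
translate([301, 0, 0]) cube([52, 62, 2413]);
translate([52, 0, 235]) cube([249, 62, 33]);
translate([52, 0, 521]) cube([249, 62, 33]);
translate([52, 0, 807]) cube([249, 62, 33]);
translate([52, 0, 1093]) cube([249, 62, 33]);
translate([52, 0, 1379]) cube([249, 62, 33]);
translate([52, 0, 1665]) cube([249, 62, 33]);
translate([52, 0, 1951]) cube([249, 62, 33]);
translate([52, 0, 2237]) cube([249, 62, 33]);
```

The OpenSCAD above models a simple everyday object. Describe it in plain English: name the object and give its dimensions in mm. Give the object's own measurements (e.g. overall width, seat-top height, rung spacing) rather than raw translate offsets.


A straight ladder. Two 52×62 mm vertical rails, 2413 mm tall, stand 353 mm apart (outside-to-outside) with their front faces coplanar on the −y side. 8 rungs, each 62 mm deep and 33 mm tall, span between the inner faces of the rails, front faces flush with the rails. The lowest rung's underside is at z = 235 mm and rungs are spaced 286 mm apart (underside to underside).


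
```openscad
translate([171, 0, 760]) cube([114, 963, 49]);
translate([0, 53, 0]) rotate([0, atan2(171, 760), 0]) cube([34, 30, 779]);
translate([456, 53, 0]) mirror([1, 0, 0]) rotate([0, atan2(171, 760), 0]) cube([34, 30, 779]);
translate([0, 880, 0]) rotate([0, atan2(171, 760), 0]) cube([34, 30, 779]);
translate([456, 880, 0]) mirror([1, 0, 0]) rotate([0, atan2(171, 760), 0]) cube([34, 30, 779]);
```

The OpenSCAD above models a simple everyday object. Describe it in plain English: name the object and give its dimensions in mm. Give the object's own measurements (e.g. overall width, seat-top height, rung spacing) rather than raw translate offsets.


A sawhorse. A 114×963×49 mm beam (x, y, z) sits on two A-frame leg pairs. Each pair is two raked legs of 34×30 mm section (30 mm along y) splaying symmetrically in x. Each leg rises 760 mm vertically over 171 mm of horizontal reach and is 779 mm long along its own axis. Every leg's outer bottom edge rests on the floor and its outer top edge meets a bottom edge of the beam — the left legs (tilting toward +x) meet the beam's −x bottom edge, the right legs (their mirror images, tilting toward −x) meet its +x bottom edge — so the leg tops tuck under the beam, the beam's underside is 760 mm above the floor, and the feet are 456 mm apart outside-to-outside with the beam centred between them. The two leg pairs are set in 53 mm from either end of the beam.


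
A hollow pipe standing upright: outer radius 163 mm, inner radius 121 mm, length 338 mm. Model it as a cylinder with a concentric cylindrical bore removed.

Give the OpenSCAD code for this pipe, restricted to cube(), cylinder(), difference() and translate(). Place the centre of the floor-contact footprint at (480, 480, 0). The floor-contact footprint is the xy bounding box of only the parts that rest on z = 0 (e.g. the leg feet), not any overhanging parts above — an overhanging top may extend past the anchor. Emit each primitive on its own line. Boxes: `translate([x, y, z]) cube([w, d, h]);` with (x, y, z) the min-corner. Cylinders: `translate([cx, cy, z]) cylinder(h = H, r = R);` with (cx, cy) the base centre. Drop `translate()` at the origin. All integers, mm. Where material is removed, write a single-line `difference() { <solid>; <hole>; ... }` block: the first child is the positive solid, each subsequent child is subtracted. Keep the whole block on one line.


difference() { translate([480, 480, 0]) cylinder(h = 338, r = 163); translate([480, 480, 0]) cylinder(h = 338, r = 121); }
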